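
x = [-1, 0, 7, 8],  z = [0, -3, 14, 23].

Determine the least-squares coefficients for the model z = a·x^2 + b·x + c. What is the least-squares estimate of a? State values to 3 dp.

a = 0.750

Sums needed: Σx^2·x^2 = 6498, Σx^2·x = 854, Σx^2 = 114, Σx·x = 114, Σx = 14, Σ1 = 4.
For Mᵀz: Σx^2·z = 2158, Σx·z = 282, Σz = 34.
Row-reducing yields a = 3/4, b = -713/260, c = -213/65.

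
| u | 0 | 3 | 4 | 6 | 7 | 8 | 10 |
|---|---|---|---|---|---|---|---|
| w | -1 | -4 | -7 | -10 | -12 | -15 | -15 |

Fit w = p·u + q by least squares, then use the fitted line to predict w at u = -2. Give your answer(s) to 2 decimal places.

ŵ = 2.55

The normal system MᵀM·[p, q]ᵀ = Mᵀw is [[274, 38]; [38, 7]]·[p, q]ᵀ = [-454, -64]ᵀ.
Δ = 274·7 − 38² = 474.
p = ((-454)·7 − 38·(-64))/474 = -373/237; q = (274·(-64) − 38·(-454))/474 = -142/237.
At u = -2: ŵ = (-373/237)·(-2) + (-142/237)·(1) = 604/237.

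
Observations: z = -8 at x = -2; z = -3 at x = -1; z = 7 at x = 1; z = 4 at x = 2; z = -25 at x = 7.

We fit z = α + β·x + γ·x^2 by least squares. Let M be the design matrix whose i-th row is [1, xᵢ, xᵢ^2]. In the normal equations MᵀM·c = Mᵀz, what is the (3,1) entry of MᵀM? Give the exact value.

Row 3 ↔ basis x^2, column 1 ↔ basis 1, so (MᵀM)_{3,1} = Σᵢ x^2 = (4)·(1) + (1)·(1) + (1)·(1) + (4)·(1) + (49)·(1) = 59.

59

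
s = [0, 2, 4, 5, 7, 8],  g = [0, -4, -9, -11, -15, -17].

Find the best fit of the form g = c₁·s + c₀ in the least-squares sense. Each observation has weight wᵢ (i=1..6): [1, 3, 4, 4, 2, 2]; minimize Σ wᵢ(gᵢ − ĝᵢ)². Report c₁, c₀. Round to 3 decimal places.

Entries of AᵀWA: Σwᵢ·s·s = 402, Σwᵢ·s = 72, Σwᵢ·1 = 16.
Moment sums: Σwᵢ·s·g = -870, Σwᵢ·g = -156.
AᵀWA·[c₁, c₀]ᵀ = AᵀWg becomes [[402, 72]; [72, 16]]·[c₁, c₀]ᵀ = [-870, -156]ᵀ.
Determinant 402·16 − 72² = 1248.
c₁ = ((-870)·16 − 72·(-156))/1248 = -28/13; c₀ = (402·(-156) − 72·(-870))/1248 = -3/52.

c₁ = -2.154, c₀ = -0.058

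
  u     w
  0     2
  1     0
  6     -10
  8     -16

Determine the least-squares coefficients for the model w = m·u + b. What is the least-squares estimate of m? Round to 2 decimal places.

Normal-equation sums: Σu·u = 101, Σu = 15, Σ1 = 4.
For Aᵀw: Σu·w = -188, Σw = -24.
AᵀA·[m, b]ᵀ = Aᵀw becomes [[101, 15]; [15, 4]]·[m, b]ᵀ = [-188, -24]ᵀ.
Determinant 101·4 − 15² = 179.
m = ((-188)·4 − 15·(-24))/179 = -392/179; b = (101·(-24) − 15·(-188))/179 = 396/179.

m = -2.19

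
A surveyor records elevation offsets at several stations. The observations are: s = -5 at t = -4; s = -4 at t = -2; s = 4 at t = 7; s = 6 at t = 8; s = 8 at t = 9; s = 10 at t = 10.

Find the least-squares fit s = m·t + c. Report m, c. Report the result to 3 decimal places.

m = 1.022, c = -1.602

From the data, Σt·t = 314, Σt = 28, Σ1 = 6.
Right-hand side: Σt·s = 276, Σs = 19.
So AᵀA·[m, c]ᵀ = Aᵀs: [[314, 28]; [28, 6]]·[m, c]ᵀ = [276, 19]ᵀ.
Eliminating c: 6·(row 1) − 28·(row 2) gives 1100·m = 6·276 − 28·19 = 1124, so m = 281/275.
Then c = (19 − 28·(281/275))/6 = -881/550.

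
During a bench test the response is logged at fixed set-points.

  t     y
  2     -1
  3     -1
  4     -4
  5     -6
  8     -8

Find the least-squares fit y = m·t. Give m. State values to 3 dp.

m = -0.975

Compute the Gram sums: Σt·t = 118.
Right-hand side: Σt·y = -115.
Normal equations: [[118]]·[m]ᵀ = [-115]ᵀ.
Hence m = -115 / 118 ≈ -0.974576.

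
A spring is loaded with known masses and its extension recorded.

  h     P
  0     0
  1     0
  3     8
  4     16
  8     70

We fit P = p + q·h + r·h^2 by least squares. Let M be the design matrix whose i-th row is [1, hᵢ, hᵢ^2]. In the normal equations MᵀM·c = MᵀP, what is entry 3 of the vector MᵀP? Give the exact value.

4808

Entry 3 ↔ basis h^2, so (MᵀP)_{3} = Σᵢ (h^2)·Pᵢ = (0)·(0) + (1)·(0) + (9)·(8) + (16)·(16) + (64)·(70) = 4808.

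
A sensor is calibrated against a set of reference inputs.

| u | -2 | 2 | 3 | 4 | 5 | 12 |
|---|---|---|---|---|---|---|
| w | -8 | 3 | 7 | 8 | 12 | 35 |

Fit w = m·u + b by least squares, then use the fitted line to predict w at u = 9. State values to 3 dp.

ŵ = 24.925

Forming MᵀM = [[202, 24]; [24, 6]] and Mᵀw = [555, 57]ᵀ gives MᵀM·[m, b]ᵀ = Mᵀw.
Eliminating b: 6·(row 1) − 24·(row 2) gives 636·m = 6·555 − 24·57 = 1962, so m = 327/106.
Then b = (57 − 24·(327/106))/6 = -301/106.
At u = 9: ŵ = (327/106)·(9) + (-301/106)·(1) = 1321/53.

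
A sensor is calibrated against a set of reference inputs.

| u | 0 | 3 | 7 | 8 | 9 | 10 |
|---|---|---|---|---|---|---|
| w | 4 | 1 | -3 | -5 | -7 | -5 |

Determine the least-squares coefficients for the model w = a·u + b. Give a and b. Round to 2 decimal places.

From the data, Σu·u = 303, Σu = 37, Σ1 = 6.
For Xᵀw: Σu·w = -171, Σw = -15.
Normal equations: [[303, 37]; [37, 6]]·[a, b]ᵀ = [-171, -15]ᵀ.
det = 303·6 − 37² = 449.
a = ((-171)·6 − 37·(-15))/449 = -471/449; b = (303·(-15) − 37·(-171))/449 = 1782/449.

a = -1.05, b = 3.97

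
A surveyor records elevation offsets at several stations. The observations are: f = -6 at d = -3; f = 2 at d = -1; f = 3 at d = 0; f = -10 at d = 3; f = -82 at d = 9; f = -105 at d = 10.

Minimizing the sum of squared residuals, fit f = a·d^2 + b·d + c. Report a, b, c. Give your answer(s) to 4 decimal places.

a = -1.0064, b = -0.4985, c = 2.0421

The normal equations are: 16724·a + 1728·b + 200·c = -17284;  1728·a + 200·b + 18·c = -1802;  200·a + 18·b + 6·c = -198.
(Σd^2·d^2 = 16724, Σd^2·d = 1728, Σd^2 = 200, Σd·d = 200, Σd = 18, Σ1 = 6, Σd^2·f = -17284, Σd·f = -1802, Σf = -198.)
Solving the 3×3 system (Gaussian elimination) gives a = -14793/14699, b = -7328/14699, c = 30017/14699.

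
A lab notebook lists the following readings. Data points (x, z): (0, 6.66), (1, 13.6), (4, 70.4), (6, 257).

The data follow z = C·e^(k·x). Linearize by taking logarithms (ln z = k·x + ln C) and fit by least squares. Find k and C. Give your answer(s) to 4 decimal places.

k = 0.5965, C = 6.9379

Let Y = ln z. Fitting Y = k·x + ln C by least squares:
AᵀA = [[53.0000, 11.0000]; [11.0000, 4]], rhs = [52.9213, 14.3095]ᵀ  (here Σx = 11.0000, Σ(x)² = 53.0000, Σln z = 14.3095, Σx·ln z = 52.9213).
Slope k = (n·Σx·ln z − Σx·Σln z)/(n·Σ(x)² − (Σx)²) = (4·52.9213 − 11.0000·14.3095)/91.0000 = 0.59650; ln C = (Σln z − k·Σx)/n = 1.93700, so C = exp(1.93700) = 6.93791.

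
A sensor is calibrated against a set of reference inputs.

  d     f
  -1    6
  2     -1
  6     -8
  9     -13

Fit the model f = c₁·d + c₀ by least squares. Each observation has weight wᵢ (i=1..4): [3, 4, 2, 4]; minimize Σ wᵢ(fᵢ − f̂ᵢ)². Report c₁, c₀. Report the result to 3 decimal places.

c₁ = -1.859, c₀ = 3.426

Normal-equation sums: Σwᵢ·d·d = 415, Σwᵢ·d = 53, Σwᵢ·1 = 13.
Moment sums: Σwᵢ·d·f = -590, Σwᵢ·f = -54.
Normal equations: [[415, 53]; [53, 13]]·[c₁, c₀]ᵀ = [-590, -54]ᵀ.
det = 415·13 − 53² = 2586.
c₁ = ((-590)·13 − 53·(-54))/2586 = -2404/1293; c₀ = (415·(-54) − 53·(-590))/2586 = 4430/1293.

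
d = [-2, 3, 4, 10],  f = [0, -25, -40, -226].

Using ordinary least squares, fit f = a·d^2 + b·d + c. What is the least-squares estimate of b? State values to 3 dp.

b = -2.795

From the data, Σd^2·d^2 = 10353, Σd^2·d = 1083, Σd^2 = 129, Σd·d = 129, Σd = 15, Σ1 = 4.
Moment sums: Σd^2·f = -23465, Σd·f = -2495, Σf = -291.
Solving the 3×3 system (Gaussian elimination) gives a = -6783/3386, b = -28387/10158, c = 3952/1693.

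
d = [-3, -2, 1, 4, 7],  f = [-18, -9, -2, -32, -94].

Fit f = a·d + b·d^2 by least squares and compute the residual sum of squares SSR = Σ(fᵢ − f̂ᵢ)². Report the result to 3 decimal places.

SSR = 3.056

The normal equations are: 79·a + 373·b = -716;  373·a + 2755·b = -5318.
(Σd·d = 79, Σd·d^2 = 373, Σd^2·d^2 = 2755, Σd·f = -716, Σd^2·f = -5318.)
Δ = 79·2755 − 373² = 78516.
a = ((-716)·2755 − 373·(-5318))/78516 = 613/4362; b = (79·(-5318) − 373·(-716))/78516 = -8503/4362.
Residuals: -25/727, -670/727, -139/727, -998/727, 388/727; SSR = 2222/727.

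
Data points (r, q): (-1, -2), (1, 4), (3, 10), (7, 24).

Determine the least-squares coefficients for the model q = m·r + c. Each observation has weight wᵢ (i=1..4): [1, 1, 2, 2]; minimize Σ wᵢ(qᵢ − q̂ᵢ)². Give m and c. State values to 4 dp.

m = 3.2857, c = 0.7143

The normal system XᵀWX·[m, c]ᵀ = XᵀWq is [[118, 20]; [20, 6]]·[m, c]ᵀ = [402, 70]ᵀ.
Δ = 118·6 − 20² = 308.
m = (402·6 − 20·70)/308 = 23/7; c = (118·70 − 20·402)/308 = 5/7.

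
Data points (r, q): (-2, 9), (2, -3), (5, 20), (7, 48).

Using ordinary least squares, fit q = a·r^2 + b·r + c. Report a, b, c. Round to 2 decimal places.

Entries of AᵀA: Σr^2·r^2 = 3058, Σr^2·r = 468, Σr^2 = 82, Σr·r = 82, Σr = 12, Σ1 = 4.
For Aᵀq: Σr^2·q = 2876, Σr·q = 412, Σq = 74.
Normal equations: [[3058, 468, 82]; [468, 82, 12]; [82, 12, 4]]·[a, b, c]ᵀ = [2876, 412, 74]ᵀ.
Row-reducing yields a = 3389/2343, b = -2226/781, c = -6095/2343.

a = 1.45, b = -2.85, c = -2.60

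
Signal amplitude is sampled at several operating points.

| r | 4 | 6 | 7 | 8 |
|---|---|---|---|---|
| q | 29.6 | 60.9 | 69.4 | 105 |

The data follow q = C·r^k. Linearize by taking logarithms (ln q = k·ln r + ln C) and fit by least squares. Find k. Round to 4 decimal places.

k = 1.7362

With ln qᵢ as the transformed response and ln rᵢ as the regressor:
Σln r = 7.2034, Σ(ln r)² = 13.2429, Σln q = 16.3909, Σln r·ln q = 29.9873.
Equations: 13.2429·k + 7.2034·ln C = 29.9873;  7.2034·k + 4·ln C = 16.3909.
Δ = 13.2429·4 − (7.2034)² = 1.0824; k = (29.9873·4 − 7.2034·16.3909)/1.0824 = 1.73615, ln C = (13.2429·16.3909 − 7.2034·29.9873)/1.0824 = 0.97116.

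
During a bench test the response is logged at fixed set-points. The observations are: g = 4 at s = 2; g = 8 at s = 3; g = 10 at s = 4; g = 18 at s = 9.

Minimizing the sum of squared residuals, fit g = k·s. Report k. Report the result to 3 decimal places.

k = 2.127

Compute the Gram sums: Σs·s = 110.
For Aᵀg: Σs·g = 234.
So AᵀA·[k]ᵀ = Aᵀg: [[110]]·[k]ᵀ = [234]ᵀ.
Hence k = 234 / 110 ≈ 2.12727.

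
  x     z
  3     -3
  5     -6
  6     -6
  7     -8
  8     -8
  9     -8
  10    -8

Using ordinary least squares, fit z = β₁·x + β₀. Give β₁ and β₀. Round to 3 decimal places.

β₁ = -0.709, β₀ = -1.852

With design matrix M, MᵀM = [[364, 48]; [48, 7]] and Mᵀz = [-347, -47]ᵀ.
Determinant 364·7 − 48² = 244.
β₁ = ((-347)·7 − 48·(-47))/244 = -173/244; β₀ = (364·(-47) − 48·(-347))/244 = -113/61.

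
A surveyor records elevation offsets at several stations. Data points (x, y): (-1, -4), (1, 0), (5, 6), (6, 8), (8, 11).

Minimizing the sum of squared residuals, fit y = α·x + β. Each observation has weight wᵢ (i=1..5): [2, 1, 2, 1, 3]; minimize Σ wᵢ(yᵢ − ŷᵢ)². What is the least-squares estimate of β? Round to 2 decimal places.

Sums needed: Σwᵢ·x·x = 281, Σwᵢ·x = 39, Σwᵢ·1 = 9.
For AᵀWy: Σwᵢ·x·y = 380, Σwᵢ·y = 45.
det = 281·9 − 39² = 1008.
α = (380·9 − 39·45)/1008 = 185/112; β = (281·45 − 39·380)/1008 = -725/336.

β = -2.16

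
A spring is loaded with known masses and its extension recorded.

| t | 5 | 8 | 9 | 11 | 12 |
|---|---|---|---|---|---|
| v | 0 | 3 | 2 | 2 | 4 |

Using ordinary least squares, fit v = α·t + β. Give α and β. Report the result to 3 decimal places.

α = 0.433, β = -1.700

Entries of XᵀX: Σt·t = 435, Σt = 45, Σ1 = 5.
For Xᵀv: Σt·v = 112, Σv = 11.
det = 435·5 − 45² = 150.
α = (112·5 − 45·11)/150 = 13/30; β = (435·11 − 45·112)/150 = -17/10.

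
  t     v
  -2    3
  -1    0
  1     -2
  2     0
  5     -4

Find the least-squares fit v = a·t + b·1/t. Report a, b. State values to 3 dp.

a = -0.777, b = -0.164

Setting ∂/∂a … = 0 gives: 35·a + 5·b = -28;  5·a + (127/50)·b = -43/10.
Δ = 35·(127/50) − 5² = 639/10.
a = ((-28)·(127/50) − 5·(-43/10))/(639/10) = -827/1065; b = (35·(-43/10) − 5·(-28))/(639/10) = -35/213.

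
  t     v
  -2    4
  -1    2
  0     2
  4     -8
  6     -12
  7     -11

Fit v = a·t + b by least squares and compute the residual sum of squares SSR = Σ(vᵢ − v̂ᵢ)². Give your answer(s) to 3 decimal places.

SSR = 7.645

The normal system AᵀA·[a, b]ᵀ = Aᵀv is [[106, 14]; [14, 6]]·[a, b]ᵀ = [-191, -23]ᵀ.
Δ = 106·6 − 14² = 440.
a = ((-191)·6 − 14·(-23))/440 = -103/55; b = (106·(-23) − 14·(-191))/440 = 59/110.
Residuals: -31/110, -9/22, 161/110, -23/22, -13/10, 173/110; SSR = 841/110.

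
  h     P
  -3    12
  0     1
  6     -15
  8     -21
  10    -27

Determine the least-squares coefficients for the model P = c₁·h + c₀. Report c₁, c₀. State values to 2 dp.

c₁ = -2.93, c₀ = 2.31

Forming XᵀX = [[209, 21]; [21, 5]] and XᵀP = [-564, -50]ᵀ gives XᵀX·[c₁, c₀]ᵀ = XᵀP.
Eliminating c₀: 5·(row 1) − 21·(row 2) gives 604·c₁ = 5·(-564) − 21·(-50) = -1770, so c₁ = -885/302.
Then c₀ = ((-50) − 21·(-885/302))/5 = 697/302.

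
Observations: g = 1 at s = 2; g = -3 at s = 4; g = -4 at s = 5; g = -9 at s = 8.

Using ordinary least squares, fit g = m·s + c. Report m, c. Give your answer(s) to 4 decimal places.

The normal system AᵀA·[m, c]ᵀ = Aᵀg is [[109, 19]; [19, 4]]·[m, c]ᵀ = [-102, -15]ᵀ.
Determinant 109·4 − 19² = 75.
m = ((-102)·4 − 19·(-15))/75 = -41/25; c = (109·(-15) − 19·(-102))/75 = 101/25.

m = -1.6400, c = 4.0400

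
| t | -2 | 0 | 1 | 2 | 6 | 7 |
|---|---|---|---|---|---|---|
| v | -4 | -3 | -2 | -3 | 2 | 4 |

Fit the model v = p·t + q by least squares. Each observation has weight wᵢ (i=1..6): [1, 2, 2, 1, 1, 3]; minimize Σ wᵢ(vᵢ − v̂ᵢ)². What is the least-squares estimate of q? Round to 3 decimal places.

q = -3.035

Entries of XᵀWX: Σwᵢ·t·t = 193, Σwᵢ·t = 29, Σwᵢ·1 = 10.
And Σwᵢ·t·v = 94, Σwᵢ·v = -3.
Determinant 193·10 − 29² = 1089.
p = (94·10 − 29·(-3))/1089 = 1027/1089; q = (193·(-3) − 29·94)/1089 = -3305/1089.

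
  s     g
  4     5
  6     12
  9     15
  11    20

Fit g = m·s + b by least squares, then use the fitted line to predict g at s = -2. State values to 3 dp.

ĝ = -5.672

With design matrix A, AᵀA = [[254, 30]; [30, 4]] and Aᵀg = [447, 52]ᵀ.
det = 254·4 − 30² = 116.
m = (447·4 − 30·52)/116 = 57/29; b = (254·52 − 30·447)/116 = -101/58.
At s = -2: ĝ = (57/29)·(-2) + (-101/58)·(1) = -329/58.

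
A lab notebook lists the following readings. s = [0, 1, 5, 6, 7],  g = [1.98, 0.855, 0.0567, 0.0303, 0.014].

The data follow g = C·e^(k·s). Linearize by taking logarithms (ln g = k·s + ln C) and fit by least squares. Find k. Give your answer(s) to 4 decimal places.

k = -0.6947

Let Y = ln g. Fitting Y = k·s + ln C by least squares:
Σs = 19.0000, Σ(s)² = 111.0000, Σln g = -10.1088, Σs·ln g = -65.3671.
Equations: 111.0000·k + 19.0000·ln C = -65.3671;  19.0000·k + 5·ln C = -10.1088.
Slope k = (n·Σs·ln g − Σs·Σln g)/(n·Σ(s)² − (Σs)²) = (5·-65.3671 − 19.0000·-10.1088)/194.0000 = -0.69468; ln C = (Σln g − k·Σs)/n = 0.61801.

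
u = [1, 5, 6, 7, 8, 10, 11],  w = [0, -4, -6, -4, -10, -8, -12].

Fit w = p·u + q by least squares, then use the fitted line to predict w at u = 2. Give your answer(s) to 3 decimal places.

Normal-equation sums: Σu·u = 396, Σu = 48, Σ1 = 7.
Moment sums: Σu·w = -376, Σw = -44.
AᵀA·[p, q]ᵀ = Aᵀw becomes [[396, 48]; [48, 7]]·[p, q]ᵀ = [-376, -44]ᵀ.
Determinant 396·7 − 48² = 468.
p = ((-376)·7 − 48·(-44))/468 = -10/9; q = (396·(-44) − 48·(-376))/468 = 4/3.
At u = 2: ŵ = (-10/9)·(2) + (4/3)·(1) = -8/9.

ŵ = -0.889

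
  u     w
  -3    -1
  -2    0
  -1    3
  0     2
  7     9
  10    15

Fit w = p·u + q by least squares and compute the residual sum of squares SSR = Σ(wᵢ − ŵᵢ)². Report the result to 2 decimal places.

The normal system XᵀX·[p, q]ᵀ = Xᵀw is [[163, 11]; [11, 6]]·[p, q]ᵀ = [213, 28]ᵀ.
Δ = 163·6 − 11² = 857.
p = (213·6 − 11·28)/857 = 970/857; q = (163·28 − 11·213)/857 = 2221/857.
Residuals: -168/857, -281/857, 1320/857, -507/857, -1298/857, 934/857; SSR = 5442/857.

SSR = 6.35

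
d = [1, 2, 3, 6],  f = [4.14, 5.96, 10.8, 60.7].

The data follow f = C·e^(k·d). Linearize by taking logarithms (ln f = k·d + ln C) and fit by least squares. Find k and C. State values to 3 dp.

k = 0.549, C = 2.170

Let Y = ln f. Fitting Y = k·d + ln C by least squares:
Over the data: Σd = 12.0000, Σ(d)² = 50.0000, Σln f = 9.6913, Σd·ln f = 36.7651.
Normal system: [[50.0000, 12.0000]; [12.0000, 4]]·[k, ln C]ᵀ = [36.7651, 9.6913]ᵀ.
Solving (det = 56.0000): k = 0.54938, ln C = 0.77466, so C = exp(0.77466) = 2.16986.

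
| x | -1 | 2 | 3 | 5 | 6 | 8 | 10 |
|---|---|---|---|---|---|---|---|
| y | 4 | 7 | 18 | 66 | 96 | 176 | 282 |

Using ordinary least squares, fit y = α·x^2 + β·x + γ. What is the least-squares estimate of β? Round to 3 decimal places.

β = -2.051

Normal-equation sums: Σx^2·x^2 = 16115, Σx^2·x = 1887, Σx^2 = 239, Σx·x = 239, Σx = 33, Σ1 = 7.
And Σx^2·y = 44764, Σx·y = 5198, Σy = 649.
Normal equations: [[16115, 1887, 239]; [1887, 239, 33]; [239, 33, 7]]·[α, β, γ]ᵀ = [44764, 5198, 649]ᵀ.
Row-reducing yields α = 130055/42814, β = -87791/42814, γ = -28554/21407.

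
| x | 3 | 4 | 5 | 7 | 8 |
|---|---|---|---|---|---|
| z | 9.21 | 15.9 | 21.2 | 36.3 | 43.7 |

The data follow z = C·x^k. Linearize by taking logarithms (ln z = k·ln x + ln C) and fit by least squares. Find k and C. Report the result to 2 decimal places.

Linearized form: ln z = k·ln x + ln C. From the 5 transformed points,
Σln x = 8.1197, Σ(ln x)² = 13.8297, Σln z = 15.4098, Σln x·ln z = 26.0335.
Equations: 13.8297·k + 8.1197·ln C = 26.0335;  8.1197·k + 5·ln C = 15.4098.
Δ = 13.8297·5 − (8.1197)² = 3.2190; k = (26.0335·5 − 8.1197·15.4098)/3.2190 = 1.56723, ln C = (13.8297·15.4098 − 8.1197·26.0335)/3.2190 = 0.53687, so C = exp(0.53687) = 1.71064.

k = 1.57, C = 1.71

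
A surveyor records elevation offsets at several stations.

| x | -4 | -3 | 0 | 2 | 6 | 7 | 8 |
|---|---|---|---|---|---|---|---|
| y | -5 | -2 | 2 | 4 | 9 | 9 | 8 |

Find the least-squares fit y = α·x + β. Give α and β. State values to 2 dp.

α = 1.12, β = 1.02

Entries of MᵀM: Σx·x = 178, Σx = 16, Σ1 = 7.
And Σx·y = 215, Σy = 25.
Determinant 178·7 − 16² = 990.
α = (215·7 − 16·25)/990 = 221/198; β = (178·25 − 16·215)/990 = 101/99.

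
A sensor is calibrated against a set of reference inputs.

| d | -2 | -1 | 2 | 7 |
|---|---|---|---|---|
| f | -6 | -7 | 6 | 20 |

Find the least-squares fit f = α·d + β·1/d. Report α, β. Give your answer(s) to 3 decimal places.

The normal system AᵀA·[α, β]ᵀ = Aᵀf is [[58, 4]; [4, 149/98]]·[α, β]ᵀ = [171, 111/7]ᵀ.
Determinant 58·(149/98) − 4² = 3537/49.
α = (171·(149/98) − 4·(111/7))/(3537/49) = 6421/2358; β = (58·(111/7) − 4·171)/(3537/49) = 3850/1179.

α = 2.723, β = 3.265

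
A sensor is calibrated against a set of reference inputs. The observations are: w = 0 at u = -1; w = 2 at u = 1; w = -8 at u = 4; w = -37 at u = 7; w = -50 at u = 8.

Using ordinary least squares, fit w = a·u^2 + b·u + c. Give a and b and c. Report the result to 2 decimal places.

Sums needed: Σu^2·u^2 = 6755, Σu^2·u = 919, Σu^2 = 131, Σu·u = 131, Σu = 19, Σ1 = 5.
And Σu^2·w = -5139, Σu·w = -689, Σw = -93.
Normal equations: [[6755, 919, 131]; [919, 131, 19]; [131, 19, 5]]·[a, b, c]ᵀ = [-5139, -689, -93]ᵀ.
Inverting the 3×3 Gram matrix, [a, b, c]ᵀ = [-2437/2496, 247/192, 2611/1248]ᵀ.

a = -0.98, b = 1.29, c = 2.09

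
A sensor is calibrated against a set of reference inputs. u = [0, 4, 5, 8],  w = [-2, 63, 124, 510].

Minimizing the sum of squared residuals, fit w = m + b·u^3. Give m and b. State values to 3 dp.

Entries of MᵀM: Σ1 = 4, Σu^3 = 701, Σu^3·u^3 = 281865.
And Σw = 695, Σu^3·w = 280652.
MᵀM·[m, b]ᵀ = Mᵀw becomes [[4, 701]; [701, 281865]]·[m, b]ᵀ = [695, 280652]ᵀ.
Eliminating b: 281865·(row 1) − 701·(row 2) gives 636059·m = 281865·695 − 701·280652 = -840877, so m = -840877/636059.
Then b = (280652 − 701·(-840877/636059))/281865 = 635413/636059.

m = -1.322, b = 0.999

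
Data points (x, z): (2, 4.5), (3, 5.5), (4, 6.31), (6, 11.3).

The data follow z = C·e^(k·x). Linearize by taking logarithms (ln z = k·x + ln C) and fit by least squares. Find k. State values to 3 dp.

k = 0.229

Linearized form: ln z = k·x + ln C. From the 4 transformed points,
Σx = 15.0000, Σ(x)² = 65.0000, Σln z = 7.4758, Σx·ln z = 30.0398.
Equations: 65.0000·k + 15.0000·ln C = 30.0398;  15.0000·k + 4·ln C = 7.4758.
Slope k = (n·Σx·ln z − Σx·Σln z)/(n·Σ(x)² − (Σx)²) = (4·30.0398 − 15.0000·7.4758)/35.0000 = 0.22922; ln C = (Σln z − k·Σx)/n = 1.00938.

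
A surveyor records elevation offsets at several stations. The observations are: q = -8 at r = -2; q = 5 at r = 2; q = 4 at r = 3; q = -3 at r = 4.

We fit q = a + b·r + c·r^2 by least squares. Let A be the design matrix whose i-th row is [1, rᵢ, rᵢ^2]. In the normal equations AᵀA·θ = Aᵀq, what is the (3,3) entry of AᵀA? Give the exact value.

Row 3 ↔ basis r^2, column 3 ↔ basis r^2, so (AᵀA)_{3,3} = Σᵢ (r^2)·(r^2) = (4)·(4) + (4)·(4) + (9)·(9) + (16)·(16) = 369.

369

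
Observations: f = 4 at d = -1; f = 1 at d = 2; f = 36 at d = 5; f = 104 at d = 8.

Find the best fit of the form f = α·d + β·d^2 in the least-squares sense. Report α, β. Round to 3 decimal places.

α = -2.802, β = 1.977

Setting ∂/∂α … = 0 gives: 94·α + 644·β = 1010;  644·α + 4738·β = 7564.
(Σd·d = 94, Σd·d^2 = 644, Σd^2·d^2 = 4738, Σd·f = 1010, Σd^2·f = 7564.)
Determinant 94·4738 − 644² = 30636.
α = (1010·4738 − 644·7564)/30636 = -311/111; β = (94·7564 − 644·1010)/30636 = 5048/2553.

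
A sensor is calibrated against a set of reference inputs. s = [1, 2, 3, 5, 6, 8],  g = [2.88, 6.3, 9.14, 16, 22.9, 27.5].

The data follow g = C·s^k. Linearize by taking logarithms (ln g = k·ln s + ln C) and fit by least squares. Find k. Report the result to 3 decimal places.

With ln gᵢ as the transformed response and ln sᵢ as the regressor:
Σln s = 7.2724, Σ(ln s)² = 11.8122, Σln g = 14.3289, Σln s·ln g = 20.6708.
Normal system: [[11.8122, 7.2724]; [7.2724, 6]]·[k, ln C]ᵀ = [20.6708, 14.3289]ᵀ.
Solving (det = 17.9853): k = 1.10198, ln C = 1.05247.

k = 1.102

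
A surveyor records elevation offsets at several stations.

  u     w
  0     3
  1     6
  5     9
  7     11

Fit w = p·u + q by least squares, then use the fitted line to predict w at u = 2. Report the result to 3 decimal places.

ŵ = 5.962

Setting ∂/∂p … = 0 gives: 75·p + 13·q = 128;  13·p + 4·q = 29.
Δ = 75·4 − 13² = 131.
p = (128·4 − 13·29)/131 = 135/131; q = (75·29 − 13·128)/131 = 511/131.
At u = 2: ŵ = (135/131)·(2) + (511/131)·(1) = 781/131.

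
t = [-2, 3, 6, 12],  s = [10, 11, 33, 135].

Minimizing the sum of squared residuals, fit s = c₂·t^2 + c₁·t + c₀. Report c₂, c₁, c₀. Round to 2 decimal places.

Compute the Gram sums: Σt^2·t^2 = 22129, Σt^2·t = 1963, Σt^2 = 193, Σt·t = 193, Σt = 19, Σ1 = 4.
Right-hand side: Σt^2·s = 20767, Σt·s = 1831, Σs = 189.
MᵀM·[c₂, c₁, c₀]ᵀ = Mᵀs becomes [[22129, 1963, 193]; [1963, 193, 19]; [193, 19, 4]]·[c₂, c₁, c₀]ᵀ = [20767, 1831, 189]ᵀ.
Solving the 3×3 system (Gaussian elimination) gives c₂ = 146929/148188, c₁ = -150151/148188, c₀ = 52148/12349.

c₂ = 0.99, c₁ = -1.01, c₀ = 4.22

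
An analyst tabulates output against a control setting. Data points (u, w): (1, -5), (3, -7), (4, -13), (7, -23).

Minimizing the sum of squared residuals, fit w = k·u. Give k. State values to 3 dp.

Compute the Gram sums: Σu·u = 75.
And Σu·w = -239.
Normal equations: [[75]]·[k]ᵀ = [-239]ᵀ.
k = (-239)/75 = -3.18667.

k = -3.187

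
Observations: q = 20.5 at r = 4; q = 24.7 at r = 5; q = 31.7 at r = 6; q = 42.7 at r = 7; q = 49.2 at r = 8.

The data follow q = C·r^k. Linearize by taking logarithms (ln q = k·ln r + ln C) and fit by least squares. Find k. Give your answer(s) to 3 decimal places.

k = 1.321

With ln qᵢ as the transformed response and ln rᵢ as the regressor:
Σln r = 8.8128, Σ(ln r)² = 15.8331, Σln q = 17.3336, Σln r·ln q = 30.9479.
Equations: 15.8331·k + 8.8128·ln C = 30.9479;  8.8128·k + 5·ln C = 17.3336.
Δ = 15.8331·5 − (8.8128)² = 1.4995; k = (30.9479·5 − 8.8128·17.3336)/1.4995 = 1.32084, ln C = (15.8331·17.3336 − 8.8128·30.9479)/1.4995 = 1.13866.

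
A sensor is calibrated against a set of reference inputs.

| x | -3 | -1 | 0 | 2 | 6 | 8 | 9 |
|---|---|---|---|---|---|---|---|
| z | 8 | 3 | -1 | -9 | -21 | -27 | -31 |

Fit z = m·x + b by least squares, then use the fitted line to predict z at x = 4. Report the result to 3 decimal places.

ẑ = -14.416

Setting ∂/∂m … = 0 gives: 195·m + 21·b = -666;  21·m + 7·b = -78.
(Σx·x = 195, Σx = 21, Σ1 = 7, Σx·z = -666, Σz = -78.)
Δ = 195·7 − 21² = 924.
m = ((-666)·7 − 21·(-78))/924 = -36/11; b = (195·(-78) − 21·(-666))/924 = -102/77.
At x = 4: ẑ = (-36/11)·(4) + (-102/77)·(1) = -1110/77.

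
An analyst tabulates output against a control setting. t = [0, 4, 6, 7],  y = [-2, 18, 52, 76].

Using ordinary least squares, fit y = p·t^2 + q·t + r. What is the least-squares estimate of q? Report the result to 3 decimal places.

q = -3.267

Entries of AᵀA: Σt^2·t^2 = 3953, Σt^2·t = 623, Σt^2 = 101, Σt·t = 101, Σt = 17, Σ1 = 4.
Right-hand side: Σt^2·y = 5884, Σt·y = 916, Σy = 144.
Row-reducing yields p = 191/93, q = -49/15, r = -306/155.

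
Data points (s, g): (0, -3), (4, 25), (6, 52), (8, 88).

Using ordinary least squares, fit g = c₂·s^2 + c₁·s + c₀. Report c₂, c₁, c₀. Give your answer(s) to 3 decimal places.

c₂ = 1.097, c₁ = 2.598, c₀ = -2.991

Setting ∂/∂c₂ … = 0 gives: 5648·c₂ + 792·c₁ + 116·c₀ = 7904;  792·c₂ + 116·c₁ + 18·c₀ = 1116;  116·c₂ + 18·c₁ + 4·c₀ = 162.
(Σs^2·s^2 = 5648, Σs^2·s = 792, Σs^2 = 116, Σs·s = 116, Σs = 18, Σ1 = 4, Σs^2·g = 7904, Σs·g = 1116, Σg = 162.)
Inverting the 3×3 Gram matrix, [c₂, c₁, c₀]ᵀ = [193/176, 1143/440, -329/110]ᵀ.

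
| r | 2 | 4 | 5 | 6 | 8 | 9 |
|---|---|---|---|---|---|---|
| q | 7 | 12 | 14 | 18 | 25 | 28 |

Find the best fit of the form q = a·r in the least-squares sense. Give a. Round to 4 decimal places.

From the data, Σr·r = 226.
For Xᵀq: Σr·q = 692.
So XᵀX·[a]ᵀ = Xᵀq: [[226]]·[a]ᵀ = [692]ᵀ.
a = 692/226 = 3.06195.

a = 3.0619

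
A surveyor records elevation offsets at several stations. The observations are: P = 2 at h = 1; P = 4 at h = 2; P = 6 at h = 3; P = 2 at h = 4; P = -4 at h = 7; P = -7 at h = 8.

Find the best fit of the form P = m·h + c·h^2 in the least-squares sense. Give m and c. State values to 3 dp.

With design matrix X, XᵀX = [[143, 955]; [955, 6851]] and XᵀP = [-48, -540]ᵀ.
det = 143·6851 − 955² = 67668.
m = ((-48)·6851 − 955·(-540))/67668 = 15571/5639; c = (143·(-540) − 955·(-48))/67668 = -2615/5639.

m = 2.761, c = -0.464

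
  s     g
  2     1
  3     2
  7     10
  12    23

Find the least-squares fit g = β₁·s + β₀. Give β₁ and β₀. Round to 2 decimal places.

β₁ = 2.23, β₀ = -4.35

With design matrix M, MᵀM = [[206, 24]; [24, 4]] and Mᵀg = [354, 36]ᵀ.
Determinant 206·4 − 24² = 248.
β₁ = (354·4 − 24·36)/248 = 69/31; β₀ = (206·36 − 24·354)/248 = -135/31.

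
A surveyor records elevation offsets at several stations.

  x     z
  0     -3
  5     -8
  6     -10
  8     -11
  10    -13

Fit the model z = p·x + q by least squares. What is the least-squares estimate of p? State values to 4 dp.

p = -1.0035

Sums needed: Σx·x = 225, Σx = 29, Σ1 = 5.
And Σx·z = -318, Σz = -45.
AᵀA·[p, q]ᵀ = Aᵀz becomes [[225, 29]; [29, 5]]·[p, q]ᵀ = [-318, -45]ᵀ.
Determinant 225·5 − 29² = 284.
p = ((-318)·5 − 29·(-45))/284 = -285/284; q = (225·(-45) − 29·(-318))/284 = -903/284.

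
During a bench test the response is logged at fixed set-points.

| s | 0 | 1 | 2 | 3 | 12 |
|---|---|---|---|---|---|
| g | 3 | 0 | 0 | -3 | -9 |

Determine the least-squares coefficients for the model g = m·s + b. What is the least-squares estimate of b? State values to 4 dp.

b = 1.4678

Sums needed: Σs·s = 158, Σs = 18, Σ1 = 5.
For Mᵀg: Σs·g = -117, Σg = -9.
Normal equations: [[158, 18]; [18, 5]]·[m, b]ᵀ = [-117, -9]ᵀ.
Eliminating b: 5·(row 1) − 18·(row 2) gives 466·m = 5·(-117) − 18·(-9) = -423, so m = -423/466.
Then b = ((-9) − 18·(-423/466))/5 = 342/233.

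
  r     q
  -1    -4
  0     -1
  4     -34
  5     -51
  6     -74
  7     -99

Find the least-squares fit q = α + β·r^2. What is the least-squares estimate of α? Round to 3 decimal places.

Setting ∂/∂α … = 0 gives: 6·α + 127·β = -263;  127·α + 4579·β = -9338.
det = 6·4579 − 127² = 11345.
α = ((-263)·4579 − 127·(-9338))/11345 = -18351/11345; β = (6·(-9338) − 127·(-263))/11345 = -22627/11345.

α = -1.618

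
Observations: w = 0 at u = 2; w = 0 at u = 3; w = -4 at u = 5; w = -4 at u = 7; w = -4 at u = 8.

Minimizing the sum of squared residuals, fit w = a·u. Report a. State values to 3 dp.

From the data, Σu·u = 151.
And Σu·w = -80.
Hence a = -80 / 151 ≈ -0.529801.

a = -0.530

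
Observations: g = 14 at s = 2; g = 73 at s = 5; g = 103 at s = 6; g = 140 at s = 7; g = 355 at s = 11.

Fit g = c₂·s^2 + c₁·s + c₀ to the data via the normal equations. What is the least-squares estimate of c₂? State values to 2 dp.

c₂ = 3.12

Normal-equation sums: Σs^2·s^2 = 18979, Σs^2·s = 2023, Σs^2 = 235, Σs·s = 235, Σs = 31, Σ1 = 5.
Moment sums: Σs^2·g = 55404, Σs·g = 5896, Σg = 685.
MᵀM·[c₂, c₁, c₀]ᵀ = Mᵀg becomes [[18979, 2023, 235]; [2023, 235, 31]; [235, 31, 5]]·[c₂, c₁, c₀]ᵀ = [55404, 5896, 685]ᵀ.
Row-reducing yields c₂ = 37507/12012, c₁ = -33205/12012, c₀ = 1137/154.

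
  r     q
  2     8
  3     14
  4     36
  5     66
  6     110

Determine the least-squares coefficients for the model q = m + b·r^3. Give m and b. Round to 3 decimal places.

m = 2.989, b = 0.498

From the data, Σ1 = 5, Σr^3 = 440, Σr^3·r^3 = 67170.
For Xᵀq: Σq = 234, Σr^3·q = 34756.
Normal equations: [[5, 440]; [440, 67170]]·[m, b]ᵀ = [234, 34756]ᵀ.
Δ = 5·67170 − 440² = 142250.
m = (234·67170 − 440·34756)/142250 = 42514/14225; b = (5·34756 − 440·234)/142250 = 7082/14225.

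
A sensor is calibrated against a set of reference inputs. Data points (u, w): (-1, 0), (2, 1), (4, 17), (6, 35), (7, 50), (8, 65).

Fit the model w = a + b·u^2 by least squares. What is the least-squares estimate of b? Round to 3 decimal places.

b = 1.042

Forming AᵀA = [[6, 170]; [170, 8066]] and Aᵀw = [168, 8146]ᵀ gives AᵀA·[a, b]ᵀ = Aᵀw.
Eliminating b: 8066·(row 1) − 170·(row 2) gives 19496·a = 8066·168 − 170·8146 = -29732, so a = -7433/4874.
Then b = (8146 − 170·(-7433/4874))/8066 = 5079/4874.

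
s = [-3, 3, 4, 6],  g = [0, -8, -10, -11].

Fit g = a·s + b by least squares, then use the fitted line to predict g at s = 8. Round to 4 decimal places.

ĝ = -14.2778

Sums needed: Σs·s = 70, Σs = 10, Σ1 = 4.
Moment sums: Σs·g = -130, Σg = -29.
Normal equations: [[70, 10]; [10, 4]]·[a, b]ᵀ = [-130, -29]ᵀ.
Δ = 70·4 − 10² = 180.
a = ((-130)·4 − 10·(-29))/180 = -23/18; b = (70·(-29) − 10·(-130))/180 = -73/18.
At s = 8: ĝ = (-23/18)·(8) + (-73/18)·(1) = -257/18.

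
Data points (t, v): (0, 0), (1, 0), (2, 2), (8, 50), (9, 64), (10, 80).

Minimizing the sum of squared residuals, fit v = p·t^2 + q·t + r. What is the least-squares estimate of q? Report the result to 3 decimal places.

q = -0.756

Entries of XᵀX: Σt^2·t^2 = 20674, Σt^2·t = 2250, Σt^2 = 250, Σt·t = 250, Σt = 30, Σ1 = 6.
For Xᵀv: Σt^2·v = 16392, Σt·v = 1780, Σv = 196.
XᵀX·[p, q, r]ᵀ = Xᵀv becomes [[20674, 2250, 250]; [2250, 250, 30]; [250, 30, 6]]·[p, q, r]ᵀ = [16392, 1780, 196]ᵀ.
Inverting the 3×3 Gram matrix, [p, q, r]ᵀ = [169/193, -146/193, -7/193]ᵀ.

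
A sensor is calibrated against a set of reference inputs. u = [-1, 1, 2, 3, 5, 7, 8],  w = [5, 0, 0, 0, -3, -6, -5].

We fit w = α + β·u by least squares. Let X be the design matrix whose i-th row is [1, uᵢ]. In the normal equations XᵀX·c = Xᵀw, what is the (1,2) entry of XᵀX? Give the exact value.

25

Row 1 ↔ basis 1, column 2 ↔ basis u, so (XᵀX)_{1,2} = Σᵢ u = (1)·(-1) + (1)·(1) + (1)·(2) + (1)·(3) + (1)·(5) + (1)·(7) + (1)·(8) = 25.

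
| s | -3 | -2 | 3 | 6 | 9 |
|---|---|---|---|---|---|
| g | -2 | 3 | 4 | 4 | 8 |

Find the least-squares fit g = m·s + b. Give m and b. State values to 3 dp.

m = 0.606, b = 1.823

Entries of XᵀX: Σs·s = 139, Σs = 13, Σ1 = 5.
And Σs·g = 108, Σg = 17.
So XᵀX·[m, b]ᵀ = Xᵀg: [[139, 13]; [13, 5]]·[m, b]ᵀ = [108, 17]ᵀ.
Determinant 139·5 − 13² = 526.
m = (108·5 − 13·17)/526 = 319/526; b = (139·17 − 13·108)/526 = 959/526.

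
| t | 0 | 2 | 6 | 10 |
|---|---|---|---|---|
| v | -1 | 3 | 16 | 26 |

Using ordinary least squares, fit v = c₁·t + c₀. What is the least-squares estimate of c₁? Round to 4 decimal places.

c₁ = 2.7797

Setting ∂/∂c₁ … = 0 gives: 140·c₁ + 18·c₀ = 362;  18·c₁ + 4·c₀ = 44.
Determinant 140·4 − 18² = 236.
c₁ = (362·4 − 18·44)/236 = 164/59; c₀ = (140·44 − 18·362)/236 = -89/59.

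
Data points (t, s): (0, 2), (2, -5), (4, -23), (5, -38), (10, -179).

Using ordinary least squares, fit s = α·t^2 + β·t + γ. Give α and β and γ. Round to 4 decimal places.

Normal-equation sums: Σt^2·t^2 = 10897, Σt^2·t = 1197, Σt^2 = 145, Σt·t = 145, Σt = 21, Σ1 = 5.
Right-hand side: Σt^2·s = -19238, Σt·s = -2082, Σs = -243.
AᵀA·[α, β, γ]ᵀ = Aᵀs becomes [[10897, 1197, 145]; [1197, 145, 21]; [145, 21, 5]]·[α, β, γ]ᵀ = [-19238, -2082, -243]ᵀ.
Inverting the 3×3 Gram matrix, [α, β, γ]ᵀ = [-181/91, 99/52, 395/364]ᵀ.

α = -1.9890, β = 1.9038, γ = 1.0852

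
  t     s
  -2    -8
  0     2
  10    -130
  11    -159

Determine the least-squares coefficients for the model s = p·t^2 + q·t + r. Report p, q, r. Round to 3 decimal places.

p = -1.499, q = 1.842, r = 1.812

Sums needed: Σt^2·t^2 = 24657, Σt^2·t = 2323, Σt^2 = 225, Σt·t = 225, Σt = 19, Σ1 = 4.
Moment sums: Σt^2·s = -32271, Σt·s = -3033, Σs = -295.
MᵀM·[p, q, r]ᵀ = Mᵀs becomes [[24657, 2323, 225]; [2323, 225, 19]; [225, 19, 4]]·[p, q, r]ᵀ = [-32271, -3033, -295]ᵀ.
Inverting the 3×3 Gram matrix, [p, q, r]ᵀ = [-65887/43958, 80967/43958, 39824/21979]ᵀ.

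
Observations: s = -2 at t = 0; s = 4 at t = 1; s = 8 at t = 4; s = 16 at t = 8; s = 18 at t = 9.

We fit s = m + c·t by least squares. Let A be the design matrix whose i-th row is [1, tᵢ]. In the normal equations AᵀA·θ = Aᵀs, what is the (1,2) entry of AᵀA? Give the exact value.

Row 1 ↔ basis 1, column 2 ↔ basis t, so (AᵀA)_{1,2} = Σᵢ t = (1)·(0) + (1)·(1) + (1)·(4) + (1)·(8) + (1)·(9) = 22.

22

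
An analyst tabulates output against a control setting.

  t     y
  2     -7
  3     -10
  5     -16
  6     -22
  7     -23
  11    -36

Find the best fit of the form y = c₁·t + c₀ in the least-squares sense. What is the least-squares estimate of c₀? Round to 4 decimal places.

c₀ = -0.5649

AᵀA·[c₁, c₀]ᵀ = Aᵀy reads: 244·c₁ + 34·c₀ = -813;  34·c₁ + 6·c₀ = -114.
Δ = 244·6 − 34² = 308.
c₁ = ((-813)·6 − 34·(-114))/308 = -501/154; c₀ = (244·(-114) − 34·(-813))/308 = -87/154.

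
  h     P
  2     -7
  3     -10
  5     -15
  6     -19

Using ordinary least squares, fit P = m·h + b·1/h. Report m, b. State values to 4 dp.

Setting ∂/∂m … = 0 gives: 74·m + 4·b = -233;  4·m + (193/450)·b = -13.
(Σh·h = 74, Σh·1/h = 4, Σ1/h·1/h = 193/450, Σh·P = -233, Σ1/h·P = -13.)
Δ = 74·(193/450) − 4² = 3541/225.
m = ((-233)·(193/450) − 4·(-13))/(3541/225) = -21569/7082; b = (74·(-13) − 4·(-233))/(3541/225) = -6750/3541.

m = -3.0456, b = -1.9062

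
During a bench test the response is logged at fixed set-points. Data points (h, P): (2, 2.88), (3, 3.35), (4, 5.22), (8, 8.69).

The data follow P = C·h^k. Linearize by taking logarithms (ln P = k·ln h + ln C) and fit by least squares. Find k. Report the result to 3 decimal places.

Linearized form: ln P = k·ln h + ln C. From the 4 transformed points,
Σln h = 5.2575, Σ(ln h)² = 7.9333, Σln P = 6.0814, Σln h·ln P = 8.8483.
Equations: 7.9333·k + 5.2575·ln C = 8.8483;  5.2575·k + 4·ln C = 6.0814.
Δ = 7.9333·4 − (5.2575)² = 4.0919; k = (8.8483·4 − 5.2575·6.0814)/4.0919 = 0.83588, ln C = (7.9333·6.0814 − 5.2575·8.8483)/4.0919 = 0.42170.

k = 0.836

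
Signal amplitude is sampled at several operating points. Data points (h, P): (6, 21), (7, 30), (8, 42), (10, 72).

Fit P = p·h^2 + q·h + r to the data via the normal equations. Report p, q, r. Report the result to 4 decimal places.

p = 1.1591, q = -5.7682, r = 13.8000

With design matrix A, AᵀA = [[17793, 2071, 249]; [2071, 249, 31]; [249, 31, 4]] and AᵀP = [12114, 1392, 165]ᵀ.
Inverting the 3×3 Gram matrix, [p, q, r]ᵀ = [51/44, -1269/220, 69/5]ᵀ.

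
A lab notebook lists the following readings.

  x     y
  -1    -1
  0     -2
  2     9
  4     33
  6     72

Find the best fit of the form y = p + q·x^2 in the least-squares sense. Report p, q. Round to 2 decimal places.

p = -1.23, q = 2.06

With design matrix M, MᵀM = [[5, 57]; [57, 1569]] and Mᵀy = [111, 3155]ᵀ.
Eliminating q: 1569·(row 1) − 57·(row 2) gives 4596·p = 1569·111 − 57·3155 = -5676, so p = -473/383.
Then q = (3155 − 57·(-473/383))/1569 = 2362/1149.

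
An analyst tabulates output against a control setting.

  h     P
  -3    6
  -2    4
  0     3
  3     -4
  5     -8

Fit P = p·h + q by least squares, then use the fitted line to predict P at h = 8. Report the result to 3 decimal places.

Compute the Gram sums: Σh·h = 47, Σh = 3, Σ1 = 5.
And Σh·P = -78, ΣP = 1.
Eliminating q: 5·(row 1) − 3·(row 2) gives 226·p = 5·(-78) − 3·1 = -393, so p = -393/226.
Then q = (1 − 3·(-393/226))/5 = 281/226.
At h = 8: P̂ = (-393/226)·(8) + (281/226)·(1) = -2863/226.

P̂ = -12.668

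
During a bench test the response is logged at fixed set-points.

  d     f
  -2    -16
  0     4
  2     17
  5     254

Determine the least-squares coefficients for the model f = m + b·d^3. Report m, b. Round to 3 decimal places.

From the data, Σ1 = 4, Σd^3 = 125, Σd^3·d^3 = 15753.
And Σf = 259, Σd^3·f = 32014.
XᵀX·[m, b]ᵀ = Xᵀf becomes [[4, 125]; [125, 15753]]·[m, b]ᵀ = [259, 32014]ᵀ.
Eliminating b: 15753·(row 1) − 125·(row 2) gives 47387·m = 15753·259 − 125·32014 = 78277, so m = 78277/47387.
Then b = (32014 − 125·(78277/47387))/15753 = 95681/47387.

m = 1.652, b = 2.019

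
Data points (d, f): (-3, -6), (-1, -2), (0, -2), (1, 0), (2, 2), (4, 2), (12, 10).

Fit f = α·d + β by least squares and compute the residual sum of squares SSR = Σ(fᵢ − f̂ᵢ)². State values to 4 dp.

SSR = 5.7120

From the data, Σd·d = 175, Σd = 15, Σ1 = 7.
For Mᵀf: Σd·f = 152, Σf = 4.
Normal equations: [[175, 15]; [15, 7]]·[α, β]ᵀ = [152, 4]ᵀ.
det = 175·7 − 15² = 1000.
α = (152·7 − 15·4)/1000 = 251/250; β = (175·4 − 15·152)/1000 = -79/50.
Residuals: -176/125, 73/125, -21/50, 72/125, 393/250, -109/250, -117/250; SSR = 714/125.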